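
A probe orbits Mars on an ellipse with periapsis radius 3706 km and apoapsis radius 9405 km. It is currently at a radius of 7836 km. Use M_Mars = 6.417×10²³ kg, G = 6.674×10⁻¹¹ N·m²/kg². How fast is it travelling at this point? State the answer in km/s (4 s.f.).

v ≈ 2.097 km/s

μ = GM = 6.674×10⁻¹¹ × 6.417×10²³ = 4.283×10¹³ m³/s².
Semi-major axis a = (r_p + r_a)/2 = 6555.5 km = 6.556×10⁶ m.
Vis-viva: v² = μ(2/r − 1/a) = 4.283×10¹³ × (2.552×10⁻⁷ − 1.525×10⁻⁷) = 4.398×10⁶ m²/s².
v = 2097 m/s = 2.097 km/s.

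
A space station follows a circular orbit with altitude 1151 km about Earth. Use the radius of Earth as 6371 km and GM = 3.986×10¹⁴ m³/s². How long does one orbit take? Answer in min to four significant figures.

T ≈ 108.2 min

r = 6371 + 1151 = 7522.0 km = 7.5220×10⁶ m.
Kepler's third law: T = 2π√(r³/μ) = 2π√((7.522×10⁶)³ / 3.986×10¹⁴).
r³/μ = 1.068×10⁶ s², so T = 2π × 1.033×10³ = 6.492×10³ s.
Converting: 6.492×10³ s ÷ 60.00 = 108.2 min.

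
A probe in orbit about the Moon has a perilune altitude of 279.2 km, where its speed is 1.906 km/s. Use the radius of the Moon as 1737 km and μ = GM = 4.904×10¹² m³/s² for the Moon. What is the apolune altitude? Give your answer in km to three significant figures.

r_p = 1737 + 279.2 = 2016.2 km = 2.016×10⁶ m.
Specific energy ε = v²/2 − μ/r = -6.159×10⁵ J/kg, so a = −μ/(2ε) = 3.981×10⁶ m.
The apsides satisfy r_p + r_a = 2a, so the apolune radius is 2a − r_p = 5.946×10⁶ m = 5946.4 km.
Apolune altitude = 5946.4 − 1737 = 4209.4 km.

apolune altitude ≈ 4210 km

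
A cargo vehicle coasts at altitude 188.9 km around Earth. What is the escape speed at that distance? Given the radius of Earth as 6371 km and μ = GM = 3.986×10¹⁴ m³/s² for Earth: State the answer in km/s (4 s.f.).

v_esc ≈ 11.02 km/s

r = 6371 + 188.9 = 6559.9 km = 6.5599×10⁶ m.
Escape speed v_esc = √(2μ/r) = √(2 × 3.986×10¹⁴ / 6.560×10⁶) = √(1.215×10⁸) = 11020 m/s.
= 11.02 km/s.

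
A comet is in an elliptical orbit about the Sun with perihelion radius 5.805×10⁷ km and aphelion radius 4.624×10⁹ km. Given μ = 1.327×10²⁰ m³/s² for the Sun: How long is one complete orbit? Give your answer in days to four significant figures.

Semi-major axis a = (r_p + r_a)/2 = (5.8050×10⁷ + 4.6240×10⁹)/2 = 2.3410×10⁹ km = 2.341×10¹² m.
By Kepler's third law T = 2π√(a³/μ) = 2π × 3.109×10⁸ = 1.954×10⁹ s.
= 22610 days.

T ≈ 22610 days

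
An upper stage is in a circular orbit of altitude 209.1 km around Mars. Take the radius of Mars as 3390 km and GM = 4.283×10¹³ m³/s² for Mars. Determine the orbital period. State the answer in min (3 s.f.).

T ≈ 109 min

r = 3390 + 209.1 = 3599.1 km = 3.5991×10⁶ m.
Kepler's third law: T = 2π√(r³/μ) = 2π√((3.599×10⁶)³ / 4.283×10¹³).
r³/μ = 1.089×10⁶ s², so T = 2π × 1.043×10³ = 6.555×10³ s.
Converting: 6.555×10³ s ÷ 60.00 = 109.3 min.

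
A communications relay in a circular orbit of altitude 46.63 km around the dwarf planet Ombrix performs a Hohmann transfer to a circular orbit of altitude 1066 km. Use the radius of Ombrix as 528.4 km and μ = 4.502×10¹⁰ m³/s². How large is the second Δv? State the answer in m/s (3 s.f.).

r₁ = 528.4 + 46.63 = 575.03 km = 5.7503×10⁵ m.
r₂ = 528.4 + 1066 = 1594.4 km = 1.5944×10⁶ m.
Transfer ellipse a_t = (r₁ + r₂)/2 = 1.085×10⁶ m.
At r₁: circular v_c1 = √(μ/r₁) = 279.8 m/s; transfer-periapsis v_p = √[μ(2/r₁ − 1/a_t)] = 339.2 m/s.
At r₂: circular v_c2 = √(μ/r₂) = 168.0 m/s; transfer-apoapsis v_a = √[μ(2/r₂ − 1/a_t)] = 122.3 m/s.
Δv₂ = v_c2 − v_a = 45.69 m/s.

Δv ≈ 45.7 m/s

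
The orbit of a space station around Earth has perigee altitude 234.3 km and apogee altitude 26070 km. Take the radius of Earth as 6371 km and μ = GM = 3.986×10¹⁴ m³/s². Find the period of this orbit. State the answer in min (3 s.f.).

r_p = 6371 + 234.3 = 6605.3 km = 6.6053×10⁶ m.
r_a = 6371 + 26070 = 32441 km = 3.2441×10⁷ m.
Semi-major axis a = (r_p + r_a)/2 = (6605.3 + 32441)/2 = 19523 km = 1.952×10⁷ m.
By Kepler's third law T = 2π√(a³/μ) = 2π × 4.321×10³ = 2.715×10⁴ s.
= 452.5 min.

T ≈ 452 min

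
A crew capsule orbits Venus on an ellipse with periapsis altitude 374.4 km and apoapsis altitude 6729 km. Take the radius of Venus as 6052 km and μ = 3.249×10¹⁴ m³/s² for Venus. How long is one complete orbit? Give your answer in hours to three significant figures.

r_p = 6052 + 374.4 = 6426.4 km = 6.4264×10⁶ m.
r_a = 6052 + 6729 = 12781 km = 1.2781×10⁷ m.
Semi-major axis a = (r_p + r_a)/2 = (6426.4 + 12781)/2 = 9603.7 km = 9.604×10⁶ m.
By Kepler's third law T = 2π√(a³/μ) = 2π × 1.651×10³ = 1.037×10⁴ s.
= 2.882 hours.

T ≈ 2.88 hours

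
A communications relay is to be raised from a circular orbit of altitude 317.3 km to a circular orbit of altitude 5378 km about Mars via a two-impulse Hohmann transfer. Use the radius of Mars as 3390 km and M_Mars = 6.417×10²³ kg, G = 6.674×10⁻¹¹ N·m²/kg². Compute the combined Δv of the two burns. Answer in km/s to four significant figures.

Δv_total ≈ 1.137 km/s

μ = GM = 6.674×10⁻¹¹ × 6.417×10²³ = 4.283×10¹³ m³/s².
r₁ = 3390 + 317.3 = 3707.3 km = 3.7073×10⁶ m.
r₂ = 3390 + 5378 = 8768.0 km = 8.7680×10⁶ m.
Transfer ellipse a_t = (r₁ + r₂)/2 = 6.238×10⁶ m.
At r₁: circular v_c1 = √(μ/r₁) = 3399 m/s; transfer-periapsis v_p = √[μ(2/r₁ − 1/a_t)] = 4030 m/s.
Δv₁ = v_p − v_c1 = 630.8 m/s.
At r₂: circular v_c2 = √(μ/r₂) = 2210 m/s; transfer-apoapsis v_a = √[μ(2/r₂ − 1/a_t)] = 1704 m/s.
Δv₂ = v_c2 − v_a = 506.3 m/s.
Total Δv = Δv₁ + Δv₂ = 1137 m/s = 1.137 km/s.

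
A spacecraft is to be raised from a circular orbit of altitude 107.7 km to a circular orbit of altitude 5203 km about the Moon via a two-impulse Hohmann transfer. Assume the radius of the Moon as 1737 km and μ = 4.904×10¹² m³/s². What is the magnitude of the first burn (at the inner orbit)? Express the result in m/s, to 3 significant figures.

Δv ≈ 419 m/s

r₁ = 1737 + 107.7 = 1844.7 km = 1.8447×10⁶ m.
r₂ = 1737 + 5203 = 6940.0 km = 6.9400×10⁶ m.
Transfer ellipse a_t = (r₁ + r₂)/2 = 4.392×10⁶ m.
At r₁: circular v_c1 = √(μ/r₁) = 1630 m/s; transfer-perilune v_p = √[μ(2/r₁ − 1/a_t)] = 2049 m/s.
Δv₁ = v_p − v_c1 = 419.0 m/s.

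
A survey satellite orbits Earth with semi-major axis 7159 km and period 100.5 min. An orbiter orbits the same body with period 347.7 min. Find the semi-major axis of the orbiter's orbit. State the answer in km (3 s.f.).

Kepler's third law: a³ ∝ T², so a₂ = a₁ (T₂/T₁)^(2/3).
T₂/T₁ = 3.460, (T₂/T₁)^(2/3) = 2.287.
a₂ = 7159 × 2.287 = 16380 km.

a₂ ≈ 16400 km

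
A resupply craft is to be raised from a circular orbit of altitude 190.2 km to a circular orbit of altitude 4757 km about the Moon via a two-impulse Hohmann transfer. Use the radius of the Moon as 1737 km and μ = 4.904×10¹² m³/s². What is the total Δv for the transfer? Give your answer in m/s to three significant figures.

Δv_total ≈ 667 m/s

r₁ = 1737 + 190.2 = 1927.2 km = 1.9272×10⁶ m.
r₂ = 1737 + 4757 = 6494.0 km = 6.4940×10⁶ m.
Transfer ellipse a_t = (r₁ + r₂)/2 = 4.211×10⁶ m.
At r₁: circular v_c1 = √(μ/r₁) = 1595 m/s; transfer-perilune v_p = √[μ(2/r₁ − 1/a_t)] = 1981 m/s.
Δv₁ = v_p − v_c1 = 385.9 m/s.
At r₂: circular v_c2 = √(μ/r₂) = 869.0 m/s; transfer-apolune v_a = √[μ(2/r₂ − 1/a_t)] = 587.9 m/s.
Δv₂ = v_c2 − v_a = 281.1 m/s.
Total Δv = Δv₁ + Δv₂ = 667.0 m/s.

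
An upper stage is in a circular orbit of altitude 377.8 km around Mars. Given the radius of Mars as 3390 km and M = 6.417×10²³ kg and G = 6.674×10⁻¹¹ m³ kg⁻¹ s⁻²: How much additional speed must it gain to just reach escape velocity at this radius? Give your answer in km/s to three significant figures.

Δv ≈ 1.40 km/s

μ = GM = 6.674×10⁻¹¹ × 6.417×10²³ = 4.283×10¹³ m³/s².
r = 3390 + 377.8 = 3767.8 km = 3.7678×10⁶ m.
Circular speed v_c = √(μ/r) = 3371 m/s.
Escape speed v_esc = √(2μ/r) = √2 × v_c = 4768 m/s.
Δv = v_esc − v_c = 1396 m/s = 1.396 km/s.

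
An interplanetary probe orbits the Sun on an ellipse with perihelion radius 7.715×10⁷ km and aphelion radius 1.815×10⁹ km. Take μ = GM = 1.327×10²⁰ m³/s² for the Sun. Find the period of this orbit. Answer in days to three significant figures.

Semi-major axis a = (r_p + r_a)/2 = (7.7150×10⁷ + 1.8150×10⁹)/2 = 9.4608×10⁸ km = 9.461×10¹¹ m.
By Kepler's third law T = 2π√(a³/μ) = 2π × 7.988×10⁷ = 5.019×10⁸ s.
= 5809 days.

T ≈ 5810 days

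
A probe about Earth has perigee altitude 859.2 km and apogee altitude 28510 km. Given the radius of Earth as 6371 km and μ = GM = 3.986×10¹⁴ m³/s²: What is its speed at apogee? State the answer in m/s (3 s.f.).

r_p = 6371 + 859.2 = 7230.2 km = 7.2302×10⁶ m.
r_a = 6371 + 28510 = 34881 km = 3.4881×10⁷ m.
Semi-major axis a = (r_p + r_a)/2 = 21056 km = 2.106×10⁷ m.
Vis-viva: v² = μ(2/r − 1/a) = 3.986×10¹⁴ × (5.734×10⁻⁸ − 4.749×10⁻⁸) = 3.924×10⁶ m²/s².
v = 1981 m/s.

v ≈ 1980 m/s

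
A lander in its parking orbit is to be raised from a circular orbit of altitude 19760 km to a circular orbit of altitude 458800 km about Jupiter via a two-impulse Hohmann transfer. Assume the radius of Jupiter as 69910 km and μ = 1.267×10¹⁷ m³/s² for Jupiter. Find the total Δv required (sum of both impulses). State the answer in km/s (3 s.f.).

Δv_total ≈ 18.7 km/s

r₁ = 69910 + 19760 = 89670 km = 8.9670×10⁷ m.
r₂ = 69910 + 458800 = 528710 km = 5.2871×10⁸ m.
Transfer ellipse a_t = (r₁ + r₂)/2 = 3.092×10⁸ m.
At r₁: circular v_c1 = √(μ/r₁) = 37590 m/s; transfer-perijove v_p = √[μ(2/r₁ − 1/a_t)] = 49150 m/s.
Δv₁ = v_p − v_c1 = 11560 m/s.
At r₂: circular v_c2 = √(μ/r₂) = 15480 m/s; transfer-apojove v_a = √[μ(2/r₂ − 1/a_t)] = 8337 m/s.
Δv₂ = v_c2 − v_a = 7144 m/s.
Total Δv = Δv₁ + Δv₂ = 18710 m/s = 18.71 km/s.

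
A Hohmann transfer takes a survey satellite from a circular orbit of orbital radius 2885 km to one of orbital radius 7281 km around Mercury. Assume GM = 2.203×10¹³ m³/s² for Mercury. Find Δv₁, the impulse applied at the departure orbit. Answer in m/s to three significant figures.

Δv ≈ 544 m/s

r₁ = 2885 km = 2.885×10⁶ m.
r₂ = 7281 km = 7.281×10⁶ m.
Transfer ellipse a_t = (r₁ + r₂)/2 = 5.083×10⁶ m.
At r₁: circular v_c1 = √(μ/r₁) = 2763 m/s; transfer-periherm v_p = √[μ(2/r₁ − 1/a_t)] = 3307 m/s.
Δv₁ = v_p − v_c1 = 543.9 m/s.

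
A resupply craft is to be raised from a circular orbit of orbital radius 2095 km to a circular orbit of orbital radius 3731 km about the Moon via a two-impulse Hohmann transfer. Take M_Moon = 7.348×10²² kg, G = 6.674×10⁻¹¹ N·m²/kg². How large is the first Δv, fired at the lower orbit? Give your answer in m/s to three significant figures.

μ = GM = 6.674×10⁻¹¹ × 7.348×10²² = 4.904×10¹² m³/s².
r₁ = 2095 km = 2.095×10⁶ m.
r₂ = 3731 km = 3.731×10⁶ m.
Transfer ellipse a_t = (r₁ + r₂)/2 = 2.913×10⁶ m.
At r₁: circular v_c1 = √(μ/r₁) = 1530 m/s; transfer-perilune v_p = √[μ(2/r₁ − 1/a_t)] = 1732 m/s.
Δv₁ = v_p − v_c1 = 201.5 m/s.

Δv ≈ 202 m/s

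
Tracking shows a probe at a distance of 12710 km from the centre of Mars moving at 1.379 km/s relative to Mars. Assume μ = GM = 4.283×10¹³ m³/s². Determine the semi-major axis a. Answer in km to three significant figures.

a ≈ 8850 km

r = 1.271×10⁷ m.
Vis-viva rearranged: 1/a = 2/r − v²/μ = 1.574×10⁻⁷ − 4.440×10⁻⁸ = 1.130×10⁻⁷ m⁻¹.
a = 8.853×10⁶ m = 8853.0 km.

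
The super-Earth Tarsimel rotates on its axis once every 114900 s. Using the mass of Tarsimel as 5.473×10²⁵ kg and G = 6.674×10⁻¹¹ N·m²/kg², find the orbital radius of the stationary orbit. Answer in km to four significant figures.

r_sync ≈ 1.069×10⁵ km

μ = GM = 6.674×10⁻¹¹ × 5.473×10²⁵ = 3.653×10¹⁵ m³/s².
A synchronous orbit has period T, so by Kepler's third law a = (μT²/4π²)^(1/3).
μT²/4π² = 3.653×10¹⁵ × (1.149×10⁵)² / 39.48 = 1.221×10²⁴ m³.
a = 1.069×10⁸ m = 1.0690×10⁵ km.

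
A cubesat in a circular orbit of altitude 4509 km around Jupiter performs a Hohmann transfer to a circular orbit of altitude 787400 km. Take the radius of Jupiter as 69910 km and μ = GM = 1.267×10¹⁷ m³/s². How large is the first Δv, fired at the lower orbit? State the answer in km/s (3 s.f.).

r₁ = 69910 + 4509 = 74419 km = 7.4419×10⁷ m.
r₂ = 69910 + 787400 = 857310 km = 8.5731×10⁸ m.
Transfer ellipse a_t = (r₁ + r₂)/2 = 4.659×10⁸ m.
At r₁: circular v_c1 = √(μ/r₁) = 41260 m/s; transfer-perijove v_p = √[μ(2/r₁ − 1/a_t)] = 55970 m/s.
Δv₁ = v_p − v_c1 = 14710 m/s.
= 14.71 km/s.

Δv ≈ 14.7 km/s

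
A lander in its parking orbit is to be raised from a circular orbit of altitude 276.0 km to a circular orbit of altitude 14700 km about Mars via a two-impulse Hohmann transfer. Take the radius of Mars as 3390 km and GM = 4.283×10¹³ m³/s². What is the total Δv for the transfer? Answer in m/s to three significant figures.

Δv_total ≈ 1640 m/s

r₁ = 3390 + 276.0 = 3666.0 km = 3.6660×10⁶ m.
r₂ = 3390 + 14700 = 18090 km = 1.8090×10⁷ m.
Transfer ellipse a_t = (r₁ + r₂)/2 = 1.088×10⁷ m.
At r₁: circular v_c1 = √(μ/r₁) = 3418 m/s; transfer-periapsis v_p = √[μ(2/r₁ − 1/a_t)] = 4408 m/s.
Δv₁ = v_p − v_c1 = 989.8 m/s.
At r₂: circular v_c2 = √(μ/r₂) = 1539 m/s; transfer-apoapsis v_a = √[μ(2/r₂ − 1/a_t)] = 893.3 m/s.
Δv₂ = v_c2 − v_a = 645.4 m/s.
Total Δv = Δv₁ + Δv₂ = 1635 m/s.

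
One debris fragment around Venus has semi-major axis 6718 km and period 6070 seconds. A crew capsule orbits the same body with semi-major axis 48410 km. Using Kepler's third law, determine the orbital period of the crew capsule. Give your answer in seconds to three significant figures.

Kepler's third law: T² ∝ a³, so T₂ = T₁ (a₂/a₁)^(3/2).
a₂/a₁ = 7.206, (a₂/a₁)^(3/2) = 19.34.
T₂ = 6070 × 19.34 = 1.174×10⁵ seconds.

T₂ ≈ 1.17×10⁵ seconds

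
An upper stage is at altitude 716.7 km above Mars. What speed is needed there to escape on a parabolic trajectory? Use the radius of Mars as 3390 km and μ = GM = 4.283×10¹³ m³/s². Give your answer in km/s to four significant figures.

v_esc ≈ 4.567 km/s

r = 3390 + 716.7 = 4106.7 km = 4.1067×10⁶ m.
Escape speed v_esc = √(2μ/r) = √(2 × 4.283×10¹³ / 4.107×10⁶) = √(2.086×10⁷) = 4567 m/s.
= 4.567 km/s.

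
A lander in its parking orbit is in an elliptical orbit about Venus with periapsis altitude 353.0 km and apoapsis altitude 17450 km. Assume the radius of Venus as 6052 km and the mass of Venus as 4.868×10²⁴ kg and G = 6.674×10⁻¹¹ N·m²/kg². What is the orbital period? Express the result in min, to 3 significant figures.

μ = GM = 6.674×10⁻¹¹ × 4.868×10²⁴ = 3.249×10¹⁴ m³/s².
r_p = 6052 + 353.0 = 6405.0 km = 6.4050×10⁶ m.
r_a = 6052 + 17450 = 23502 km = 2.3502×10⁷ m.
Semi-major axis a = (r_p + r_a)/2 = (6405.0 + 23502)/2 = 14954 km = 1.495×10⁷ m.
By Kepler's third law T = 2π√(a³/μ) = 2π × 3.208×10³ = 2.016×10⁴ s.
= 335.9 min.

T ≈ 336 min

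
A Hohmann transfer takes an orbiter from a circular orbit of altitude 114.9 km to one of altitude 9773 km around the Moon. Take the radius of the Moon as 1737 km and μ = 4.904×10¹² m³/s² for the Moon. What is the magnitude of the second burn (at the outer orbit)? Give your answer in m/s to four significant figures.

r₁ = 1737 + 114.9 = 1851.9 km = 1.8519×10⁶ m.
r₂ = 1737 + 9773 = 11510 km = 1.1510×10⁷ m.
Transfer ellipse a_t = (r₁ + r₂)/2 = 6.681×10⁶ m.
At r₁: circular v_c1 = √(μ/r₁) = 1627 m/s; transfer-perilune v_p = √[μ(2/r₁ − 1/a_t)] = 2136 m/s.
At r₂: circular v_c2 = √(μ/r₂) = 652.7 m/s; transfer-apolune v_a = √[μ(2/r₂ − 1/a_t)] = 343.7 m/s.
Δv₂ = v_c2 − v_a = 309.1 m/s.

Δv ≈ 309.1 m/s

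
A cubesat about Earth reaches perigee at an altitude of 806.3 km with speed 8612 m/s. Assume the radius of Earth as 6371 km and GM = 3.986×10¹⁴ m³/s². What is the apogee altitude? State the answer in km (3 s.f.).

r_p = 6371 + 806.3 = 7177.3 km = 7.177×10⁶ m.
Specific energy ε = v²/2 − μ/r = -1.845×10⁷ J/kg, so a = −μ/(2ε) = 1.080×10⁷ m.
The apsides satisfy r_p + r_a = 2a, so the apogee radius is 2a − r_p = 1.442×10⁷ m = 14424 km.
Apogee altitude = 14424 − 6371 = 8052.6 km.

apogee altitude ≈ 8050 km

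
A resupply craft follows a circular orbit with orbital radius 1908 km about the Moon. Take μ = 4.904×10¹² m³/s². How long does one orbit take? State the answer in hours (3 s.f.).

r = 1908 km = 1.908×10⁶ m.
Kepler's third law: T = 2π√(r³/μ) = 2π√((1.908×10⁶)³ / 4.904×10¹²).
r³/μ = 1.416×10⁶ s², so T = 2π × 1.190×10³ = 7.478×10³ s.
Converting: 7.478×10³ s ÷ 3600 = 2.077 hours.

T ≈ 2.08 hours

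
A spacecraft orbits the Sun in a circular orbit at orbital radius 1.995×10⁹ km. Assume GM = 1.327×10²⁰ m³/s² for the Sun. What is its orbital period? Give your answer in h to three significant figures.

T ≈ 427000 h

r = 1.995×10⁹ km = 1.995×10¹² m.
Kepler's third law: T = 2π√(r³/μ) = 2π√((1.995×10¹²)³ / 1.327×10²⁰).
r³/μ = 5.984×10¹⁶ s², so T = 2π × 2.446×10⁸ = 1.537×10⁹ s.
Converting: 1.537×10⁹ s ÷ 3600 = 4.269×10⁵ h.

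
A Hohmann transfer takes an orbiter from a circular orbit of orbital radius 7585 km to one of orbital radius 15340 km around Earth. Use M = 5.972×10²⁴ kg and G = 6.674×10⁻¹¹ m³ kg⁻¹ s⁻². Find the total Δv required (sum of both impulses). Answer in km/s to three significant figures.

Δv_total ≈ 2.09 km/s

μ = GM = 6.674×10⁻¹¹ × 5.972×10²⁴ = 3.986×10¹⁴ m³/s².
r₁ = 7585 km = 7.585×10⁶ m.
r₂ = 15340 km = 1.534×10⁷ m.
Transfer ellipse a_t = (r₁ + r₂)/2 = 1.146×10⁷ m.
At r₁: circular v_c1 = √(μ/r₁) = 7249 m/s; transfer-perigee v_p = √[μ(2/r₁ − 1/a_t)] = 8386 m/s.
Δv₁ = v_p − v_c1 = 1137 m/s.
At r₂: circular v_c2 = √(μ/r₂) = 5097 m/s; transfer-apogee v_a = √[μ(2/r₂ − 1/a_t)] = 4146 m/s.
Δv₂ = v_c2 − v_a = 950.8 m/s.
Total Δv = Δv₁ + Δv₂ = 2088 m/s = 2.088 km/s.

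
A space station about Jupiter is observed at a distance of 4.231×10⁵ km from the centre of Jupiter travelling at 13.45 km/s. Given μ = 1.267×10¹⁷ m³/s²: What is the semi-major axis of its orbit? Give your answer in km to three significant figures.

a ≈ 3.03×10⁵ km

r = 4.231×10⁸ m.
Vis-viva rearranged: 1/a = 2/r − v²/μ = 4.727×10⁻⁹ − 1.428×10⁻⁹ = 3.299×10⁻⁹ m⁻¹.
a = 3.031×10⁸ m = 3.0310×10⁵ km.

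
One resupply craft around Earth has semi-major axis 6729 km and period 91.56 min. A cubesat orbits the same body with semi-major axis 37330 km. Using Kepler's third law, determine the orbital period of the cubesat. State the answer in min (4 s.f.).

T₂ ≈ 1196 min

Kepler's third law: T² ∝ a³, so T₂ = T₁ (a₂/a₁)^(3/2).
a₂/a₁ = 5.548, (a₂/a₁)^(3/2) = 13.07.
T₂ = 91.56 × 13.07 = 1196 min.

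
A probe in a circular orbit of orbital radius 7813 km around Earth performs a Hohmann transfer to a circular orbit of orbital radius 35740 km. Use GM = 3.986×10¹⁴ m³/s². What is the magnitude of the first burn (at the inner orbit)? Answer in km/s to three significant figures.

Δv ≈ 2.01 km/s

r₁ = 7813 km = 7.813×10⁶ m.
r₂ = 35740 km = 3.574×10⁷ m.
Transfer ellipse a_t = (r₁ + r₂)/2 = 2.178×10⁷ m.
At r₁: circular v_c1 = √(μ/r₁) = 7143 m/s; transfer-perigee v_p = √[μ(2/r₁ − 1/a_t)] = 9150 m/s.
Δv₁ = v_p − v_c1 = 2008 m/s.
= 2.008 km/s.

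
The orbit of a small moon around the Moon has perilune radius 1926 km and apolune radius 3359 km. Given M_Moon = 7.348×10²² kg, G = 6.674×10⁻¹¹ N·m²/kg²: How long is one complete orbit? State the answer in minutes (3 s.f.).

T ≈ 203 minutes

μ = GM = 6.674×10⁻¹¹ × 7.348×10²² = 4.904×10¹² m³/s².
Semi-major axis a = (r_p + r_a)/2 = (1926.0 + 3359.0)/2 = 2642.5 km = 2.642×10⁶ m.
By Kepler's third law T = 2π√(a³/μ) = 2π × 1.940×10³ = 1.219×10⁴ s.
= 203.1 minutes.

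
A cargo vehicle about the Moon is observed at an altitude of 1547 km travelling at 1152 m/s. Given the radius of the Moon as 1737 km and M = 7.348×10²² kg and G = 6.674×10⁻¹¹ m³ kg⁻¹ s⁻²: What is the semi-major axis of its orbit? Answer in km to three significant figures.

a ≈ 2960 km

μ = GM = 6.674×10⁻¹¹ × 7.348×10²² = 4.904×10¹² m³/s².
r = 1737 + 1547 = 3284.0 km = 3.284×10⁶ m.
Vis-viva rearranged: 1/a = 2/r − v²/μ = 6.090×10⁻⁷ − 2.706×10⁻⁷ = 3.384×10⁻⁷ m⁻¹.
a = 2.955×10⁶ m = 2955.1 km.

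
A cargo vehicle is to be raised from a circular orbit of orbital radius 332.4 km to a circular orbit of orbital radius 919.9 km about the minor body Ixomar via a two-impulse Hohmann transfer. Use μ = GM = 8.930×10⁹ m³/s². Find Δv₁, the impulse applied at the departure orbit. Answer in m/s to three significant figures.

Δv ≈ 34.8 m/s

r₁ = 332.4 km = 3.324×10⁵ m.
r₂ = 919.9 km = 9.199×10⁵ m.
Transfer ellipse a_t = (r₁ + r₂)/2 = 6.262×10⁵ m.
At r₁: circular v_c1 = √(μ/r₁) = 163.9 m/s; transfer-periapsis v_p = √[μ(2/r₁ − 1/a_t)] = 198.7 m/s.
Δv₁ = v_p − v_c1 = 34.76 m/s.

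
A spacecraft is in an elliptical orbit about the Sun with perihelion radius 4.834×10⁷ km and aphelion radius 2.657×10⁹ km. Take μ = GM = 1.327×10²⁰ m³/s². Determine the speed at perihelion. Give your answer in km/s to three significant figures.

v ≈ 73.4 km/s

Semi-major axis a = (r_p + r_a)/2 = 1.3527×10⁹ km = 1.353×10¹² m.
Vis-viva: v² = μ(2/r − 1/a) = 1.327×10²⁰ × (4.137×10⁻¹¹ − 7.393×10⁻¹³) = 5.392×10⁹ m²/s².
v = 73430 m/s = 73.43 km/s.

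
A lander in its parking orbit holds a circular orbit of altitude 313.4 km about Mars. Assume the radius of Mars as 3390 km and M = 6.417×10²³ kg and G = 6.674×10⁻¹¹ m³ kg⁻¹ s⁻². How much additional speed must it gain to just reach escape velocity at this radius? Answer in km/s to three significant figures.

Δv ≈ 1.41 km/s

μ = GM = 6.674×10⁻¹¹ × 6.417×10²³ = 4.283×10¹³ m³/s².
r = 3390 + 313.4 = 3703.4 km = 3.7034×10⁶ m.
Circular speed v_c = √(μ/r) = 3401 m/s.
Escape speed v_esc = √(2μ/r) = √2 × v_c = 4809 m/s.
Δv = v_esc − v_c = 1409 m/s = 1.409 km/s.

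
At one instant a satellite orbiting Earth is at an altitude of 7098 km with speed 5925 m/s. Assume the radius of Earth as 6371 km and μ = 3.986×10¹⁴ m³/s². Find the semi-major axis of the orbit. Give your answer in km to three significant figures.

a ≈ 16600 km

r = 6371 + 7098 = 13469 km = 1.347×10⁷ m.
Vis-viva rearranged: 1/a = 2/r − v²/μ = 1.485×10⁻⁷ − 8.807×10⁻⁸ = 6.042×10⁻⁸ m⁻¹.
a = 1.655×10⁷ m = 16552 km.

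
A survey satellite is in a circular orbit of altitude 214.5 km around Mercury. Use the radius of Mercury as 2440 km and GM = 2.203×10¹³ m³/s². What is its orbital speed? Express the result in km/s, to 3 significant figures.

v ≈ 2.88 km/s

r = 2440 + 214.5 = 2654.5 km = 2.6545×10⁶ m.
For a circular orbit v = √(μ/r) = √(2.203×10¹³ / 2.654×10⁶) = √(8.299×10⁶) = 2881 m/s.
That is 2.881 km/s.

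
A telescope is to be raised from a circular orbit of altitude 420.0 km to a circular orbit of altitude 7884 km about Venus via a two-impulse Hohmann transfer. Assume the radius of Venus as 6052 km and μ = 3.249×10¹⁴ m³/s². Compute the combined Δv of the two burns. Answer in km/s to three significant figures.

r₁ = 6052 + 420.0 = 6472.0 km = 6.4720×10⁶ m.
r₂ = 6052 + 7884 = 13936 km = 1.3936×10⁷ m.
Transfer ellipse a_t = (r₁ + r₂)/2 = 1.020×10⁷ m.
At r₁: circular v_c1 = √(μ/r₁) = 7085 m/s; transfer-periapsis v_p = √[μ(2/r₁ − 1/a_t)] = 8280 m/s.
Δv₁ = v_p − v_c1 = 1195 m/s.
At r₂: circular v_c2 = √(μ/r₂) = 4828 m/s; transfer-apoapsis v_a = √[μ(2/r₂ − 1/a_t)] = 3845 m/s.
Δv₂ = v_c2 − v_a = 983.0 m/s.
Total Δv = Δv₁ + Δv₂ = 2178 m/s = 2.178 km/s.

Δv_total ≈ 2.18 km/s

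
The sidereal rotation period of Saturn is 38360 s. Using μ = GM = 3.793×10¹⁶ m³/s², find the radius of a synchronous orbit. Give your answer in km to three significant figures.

r_sync ≈ 1.12×10⁵ km

A synchronous orbit has period T, so by Kepler's third law a = (μT²/4π²)^(1/3).
μT²/4π² = 3.793×10¹⁶ × (3.836×10⁴)² / 39.48 = 1.414×10²⁴ m³.
a = 1.122×10⁸ m = 1.1223×10⁵ km.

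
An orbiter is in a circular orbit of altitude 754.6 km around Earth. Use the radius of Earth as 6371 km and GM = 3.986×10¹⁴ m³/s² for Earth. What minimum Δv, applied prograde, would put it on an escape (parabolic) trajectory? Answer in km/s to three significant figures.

r = 6371 + 754.6 = 7125.6 km = 7.1256×10⁶ m.
Circular speed v_c = √(μ/r) = 7479 m/s.
Escape speed v_esc = √(2μ/r) = √2 × v_c = 10580 m/s.
Δv = v_esc − v_c = 3098 m/s = 3.098 km/s.

Δv ≈ 3.10 km/s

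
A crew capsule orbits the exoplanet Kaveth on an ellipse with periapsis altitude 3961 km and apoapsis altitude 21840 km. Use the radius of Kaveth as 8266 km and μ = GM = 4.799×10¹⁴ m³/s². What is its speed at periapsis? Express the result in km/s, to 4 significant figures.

r_p = 8266 + 3961 = 12227 km = 1.2227×10⁷ m.
r_a = 8266 + 21840 = 30106 km = 3.0106×10⁷ m.
Semi-major axis a = (r_p + r_a)/2 = 21166 km = 2.117×10⁷ m.
Vis-viva: v² = μ(2/r − 1/a) = 4.799×10¹⁴ × (1.636×10⁻⁷ − 4.724×10⁻⁸) = 5.583×10⁷ m²/s².
v = 7472 m/s = 7.472 km/s.

v ≈ 7.472 km/s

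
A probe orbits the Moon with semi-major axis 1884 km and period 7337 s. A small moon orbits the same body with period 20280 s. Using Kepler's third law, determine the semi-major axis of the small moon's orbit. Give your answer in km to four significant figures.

a₂ ≈ 3711 km

Kepler's third law: a³ ∝ T², so a₂ = a₁ (T₂/T₁)^(2/3).
T₂/T₁ = 2.764, (T₂/T₁)^(2/3) = 1.970.
a₂ = 1884 × 1.970 = 3711 km.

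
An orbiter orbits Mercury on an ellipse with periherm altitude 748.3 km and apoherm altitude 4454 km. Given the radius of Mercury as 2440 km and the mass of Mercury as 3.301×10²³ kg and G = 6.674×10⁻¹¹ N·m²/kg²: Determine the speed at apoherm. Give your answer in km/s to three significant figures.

μ = GM = 6.674×10⁻¹¹ × 3.301×10²³ = 2.203×10¹³ m³/s².
r_p = 2440 + 748.3 = 3188.3 km = 3.1883×10⁶ m.
r_a = 2440 + 4454 = 6894.0 km = 6.8940×10⁶ m.
Semi-major axis a = (r_p + r_a)/2 = 5041.1 km = 5.041×10⁶ m.
Vis-viva: v² = μ(2/r − 1/a) = 2.203×10¹³ × (2.901×10⁻⁷ − 1.984×10⁻⁷) = 2.021×10⁶ m²/s².
v = 1422 m/s = 1.422 km/s.

v ≈ 1.42 km/s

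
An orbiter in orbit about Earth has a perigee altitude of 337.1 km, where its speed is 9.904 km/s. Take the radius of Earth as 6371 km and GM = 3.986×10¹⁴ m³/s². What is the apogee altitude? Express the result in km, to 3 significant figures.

r_p = 6371 + 337.1 = 6708.1 km = 6.708×10⁶ m.
Specific energy ε = v²/2 − μ/r = -1.038×10⁷ J/kg, so a = −μ/(2ε) = 1.921×10⁷ m.
The apsides satisfy r_p + r_a = 2a, so the apogee radius is 2a − r_p = 3.171×10⁷ m = 31707 km.
Apogee altitude = 31707 − 6371 = 25336 km.

apogee altitude ≈ 25300 km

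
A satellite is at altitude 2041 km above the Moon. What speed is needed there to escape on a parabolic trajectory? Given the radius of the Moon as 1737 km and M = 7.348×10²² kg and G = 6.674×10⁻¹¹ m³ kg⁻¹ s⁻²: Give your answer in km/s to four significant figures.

v_esc ≈ 1.611 km/s

μ = GM = 6.674×10⁻¹¹ × 7.348×10²² = 4.904×10¹² m³/s².
r = 1737 + 2041 = 3778.0 km = 3.7780×10⁶ m.
Escape speed v_esc = √(2μ/r) = √(2 × 4.904×10¹² / 3.778×10⁶) = √(2.596×10⁶) = 1611 m/s.
= 1.611 km/s.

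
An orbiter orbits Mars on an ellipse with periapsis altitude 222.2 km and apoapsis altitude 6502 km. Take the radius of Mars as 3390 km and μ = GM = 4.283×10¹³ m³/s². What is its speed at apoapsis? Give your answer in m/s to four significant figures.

v ≈ 1522 m/s

r_p = 3390 + 222.2 = 3612.2 km = 3.6122×10⁶ m.
r_a = 3390 + 6502 = 9892.0 km = 9.8920×10⁶ m.
Semi-major axis a = (r_p + r_a)/2 = 6752.1 km = 6.752×10⁶ m.
Vis-viva: v² = μ(2/r − 1/a) = 4.283×10¹³ × (2.022×10⁻⁷ − 1.481×10⁻⁷) = 2.316×10⁶ m²/s².
v = 1522 m/s.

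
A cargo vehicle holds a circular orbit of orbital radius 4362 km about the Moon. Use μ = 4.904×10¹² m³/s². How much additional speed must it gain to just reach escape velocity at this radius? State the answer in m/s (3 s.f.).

r = 4362 km = 4.362×10⁶ m.
Circular speed v_c = √(μ/r) = 1060 m/s.
Escape speed v_esc = √(2μ/r) = √2 × v_c = 1500 m/s.
Δv = v_esc − v_c = 439.2 m/s.

Δv ≈ 439 m/s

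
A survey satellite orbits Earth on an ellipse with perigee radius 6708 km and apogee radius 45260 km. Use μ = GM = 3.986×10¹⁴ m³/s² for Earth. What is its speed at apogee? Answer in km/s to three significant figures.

v ≈ 1.51 km/s

Semi-major axis a = (r_p + r_a)/2 = 25984 km = 2.598×10⁷ m.
Vis-viva: v² = μ(2/r − 1/a) = 3.986×10¹⁴ × (4.419×10⁻⁸ − 3.849×10⁻⁸) = 2.274×10⁶ m²/s².
v = 1508 m/s = 1.508 km/s.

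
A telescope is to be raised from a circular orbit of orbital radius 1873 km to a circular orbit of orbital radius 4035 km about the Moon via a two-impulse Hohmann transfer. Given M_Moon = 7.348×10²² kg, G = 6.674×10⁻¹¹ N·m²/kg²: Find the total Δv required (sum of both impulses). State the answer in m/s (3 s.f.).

μ = GM = 6.674×10⁻¹¹ × 7.348×10²² = 4.904×10¹² m³/s².
r₁ = 1873 km = 1.873×10⁶ m.
r₂ = 4035 km = 4.035×10⁶ m.
Transfer ellipse a_t = (r₁ + r₂)/2 = 2.954×10⁶ m.
At r₁: circular v_c1 = √(μ/r₁) = 1618 m/s; transfer-perilune v_p = √[μ(2/r₁ − 1/a_t)] = 1891 m/s.
Δv₁ = v_p − v_c1 = 273.0 m/s.
At r₂: circular v_c2 = √(μ/r₂) = 1102 m/s; transfer-apolune v_a = √[μ(2/r₂ − 1/a_t)] = 877.8 m/s.
Δv₂ = v_c2 − v_a = 224.6 m/s.
Total Δv = Δv₁ + Δv₂ = 497.6 m/s.

Δv_total ≈ 498 m/s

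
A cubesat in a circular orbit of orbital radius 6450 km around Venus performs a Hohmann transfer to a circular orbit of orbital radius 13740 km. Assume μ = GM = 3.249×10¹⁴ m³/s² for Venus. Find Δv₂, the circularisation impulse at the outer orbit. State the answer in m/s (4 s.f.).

r₁ = 6450 km = 6.450×10⁶ m.
r₂ = 13740 km = 1.374×10⁷ m.
Transfer ellipse a_t = (r₁ + r₂)/2 = 1.010×10⁷ m.
At r₁: circular v_c1 = √(μ/r₁) = 7097 m/s; transfer-periapsis v_p = √[μ(2/r₁ − 1/a_t)] = 8280 m/s.
At r₂: circular v_c2 = √(μ/r₂) = 4863 m/s; transfer-apoapsis v_a = √[μ(2/r₂ − 1/a_t)] = 3887 m/s.
Δv₂ = v_c2 − v_a = 975.8 m/s.

Δv ≈ 975.8 m/s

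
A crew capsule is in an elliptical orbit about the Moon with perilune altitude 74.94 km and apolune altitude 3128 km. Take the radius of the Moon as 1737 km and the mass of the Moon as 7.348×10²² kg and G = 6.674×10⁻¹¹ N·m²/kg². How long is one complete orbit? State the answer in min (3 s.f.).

μ = GM = 6.674×10⁻¹¹ × 7.348×10²² = 4.904×10¹² m³/s².
r_p = 1737 + 74.94 = 1811.9 km = 1.8119×10⁶ m.
r_a = 1737 + 3128 = 4865.0 km = 4.8650×10⁶ m.
Semi-major axis a = (r_p + r_a)/2 = (1811.9 + 4865.0)/2 = 3338.5 km = 3.338×10⁶ m.
By Kepler's third law T = 2π√(a³/μ) = 2π × 2.755×10³ = 1.731×10⁴ s.
= 288.5 min.

T ≈ 288 min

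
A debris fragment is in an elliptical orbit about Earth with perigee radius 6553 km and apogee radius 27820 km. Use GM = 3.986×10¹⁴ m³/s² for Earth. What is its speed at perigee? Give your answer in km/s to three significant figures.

Semi-major axis a = (r_p + r_a)/2 = 17186 km = 1.719×10⁷ m.
Vis-viva: v² = μ(2/r − 1/a) = 3.986×10¹⁴ × (3.052×10⁻⁷ − 5.819×10⁻⁸) = 9.846×10⁷ m²/s².
v = 9923 m/s = 9.923 km/s.

v ≈ 9.92 km/s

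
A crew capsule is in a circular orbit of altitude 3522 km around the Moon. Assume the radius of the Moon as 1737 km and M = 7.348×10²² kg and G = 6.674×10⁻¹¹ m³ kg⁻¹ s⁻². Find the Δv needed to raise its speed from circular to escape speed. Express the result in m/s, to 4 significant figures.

μ = GM = 6.674×10⁻¹¹ × 7.348×10²² = 4.904×10¹² m³/s².
r = 1737 + 3522 = 5259.0 km = 5.2590×10⁶ m.
Circular speed v_c = √(μ/r) = 965.7 m/s.
Escape speed v_esc = √(2μ/r) = √2 × v_c = 1366 m/s.
Δv = v_esc − v_c = 400.0 m/s.

Δv ≈ 400.0 m/s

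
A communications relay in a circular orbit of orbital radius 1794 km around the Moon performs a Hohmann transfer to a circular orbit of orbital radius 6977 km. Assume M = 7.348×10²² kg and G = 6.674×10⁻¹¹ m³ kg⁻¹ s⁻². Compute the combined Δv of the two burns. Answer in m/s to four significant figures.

μ = GM = 6.674×10⁻¹¹ × 7.348×10²² = 4.904×10¹² m³/s².
r₁ = 1794 km = 1.794×10⁶ m.
r₂ = 6977 km = 6.977×10⁶ m.
Transfer ellipse a_t = (r₁ + r₂)/2 = 4.386×10⁶ m.
At r₁: circular v_c1 = √(μ/r₁) = 1653 m/s; transfer-perilune v_p = √[μ(2/r₁ − 1/a_t)] = 2085 m/s.
Δv₁ = v_p − v_c1 = 432.1 m/s.
At r₂: circular v_c2 = √(μ/r₂) = 838.4 m/s; transfer-apolune v_a = √[μ(2/r₂ − 1/a_t)] = 536.2 m/s.
Δv₂ = v_c2 − v_a = 302.2 m/s.
Total Δv = Δv₁ + Δv₂ = 734.2 m/s.

Δv_total ≈ 734.2 m/s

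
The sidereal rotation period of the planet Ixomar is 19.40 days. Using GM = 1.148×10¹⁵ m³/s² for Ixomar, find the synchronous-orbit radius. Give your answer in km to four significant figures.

r_sync ≈ 4.339×10⁵ km

T = 19.40 days = 1.676×10⁶ s.
A synchronous orbit has period T, so by Kepler's third law a = (μT²/4π²)^(1/3).
μT²/4π² = 1.148×10¹⁵ × (1.676×10⁶)² / 39.48 = 8.170×10²⁵ m³.
a = 4.339×10⁸ m = 4.3391×10⁵ km.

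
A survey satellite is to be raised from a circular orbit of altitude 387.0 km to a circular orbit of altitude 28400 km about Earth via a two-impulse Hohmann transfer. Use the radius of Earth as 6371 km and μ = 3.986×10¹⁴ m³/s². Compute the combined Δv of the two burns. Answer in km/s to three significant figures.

r₁ = 6371 + 387.0 = 6758.0 km = 6.7580×10⁶ m.
r₂ = 6371 + 28400 = 34771 km = 3.4771×10⁷ m.
Transfer ellipse a_t = (r₁ + r₂)/2 = 2.076×10⁷ m.
At r₁: circular v_c1 = √(μ/r₁) = 7680 m/s; transfer-perigee v_p = √[μ(2/r₁ − 1/a_t)] = 9938 m/s.
Δv₁ = v_p − v_c1 = 2258 m/s.
At r₂: circular v_c2 = √(μ/r₂) = 3386 m/s; transfer-apogee v_a = √[μ(2/r₂ − 1/a_t)] = 1932 m/s.
Δv₂ = v_c2 − v_a = 1454 m/s.
Total Δv = Δv₁ + Δv₂ = 3712 m/s = 3.712 km/s.

Δv_total ≈ 3.71 km/s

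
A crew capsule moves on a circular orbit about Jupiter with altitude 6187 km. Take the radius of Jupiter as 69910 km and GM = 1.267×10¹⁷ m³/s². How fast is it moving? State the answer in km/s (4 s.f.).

v ≈ 40.80 km/s

r = 69910 + 6187 = 76097 km = 7.6097×10⁷ m.
For a circular orbit v = √(μ/r) = √(1.267×10¹⁷ / 7.610×10⁷) = √(1.665×10⁹) = 40800 m/s.
That is 40.80 km/s.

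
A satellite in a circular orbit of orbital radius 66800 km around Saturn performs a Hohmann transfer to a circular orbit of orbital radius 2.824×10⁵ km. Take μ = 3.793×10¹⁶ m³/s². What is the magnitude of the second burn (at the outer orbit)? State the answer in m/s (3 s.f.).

Δv ≈ 4420 m/s

r₁ = 66800 km = 6.680×10⁷ m.
r₂ = 2.824×10⁵ km = 2.824×10⁸ m.
Transfer ellipse a_t = (r₁ + r₂)/2 = 1.746×10⁸ m.
At r₁: circular v_c1 = √(μ/r₁) = 23830 m/s; transfer-perikrone v_p = √[μ(2/r₁ − 1/a_t)] = 30300 m/s.
At r₂: circular v_c2 = √(μ/r₂) = 11590 m/s; transfer-apokrone v_a = √[μ(2/r₂ − 1/a_t)] = 7168 m/s.
Δv₂ = v_c2 − v_a = 4421 m/s.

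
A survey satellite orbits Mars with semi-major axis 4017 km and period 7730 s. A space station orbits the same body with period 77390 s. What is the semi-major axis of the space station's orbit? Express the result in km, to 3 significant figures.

a₂ ≈ 18700 km

Kepler's third law: a³ ∝ T², so a₂ = a₁ (T₂/T₁)^(2/3).
T₂/T₁ = 10.01, (T₂/T₁)^(2/3) = 4.645.
a₂ = 4017 × 4.645 = 18660 km.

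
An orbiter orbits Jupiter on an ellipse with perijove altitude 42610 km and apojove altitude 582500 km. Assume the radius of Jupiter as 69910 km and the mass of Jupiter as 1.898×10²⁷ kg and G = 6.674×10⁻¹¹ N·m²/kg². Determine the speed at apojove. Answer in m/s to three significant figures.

v ≈ 7560 m/s

μ = GM = 6.674×10⁻¹¹ × 1.898×10²⁷ = 1.267×10¹⁷ m³/s².
r_p = 69910 + 42610 = 112520 km = 1.1252×10⁸ m.
r_a = 69910 + 582500 = 652410 km = 6.5241×10⁸ m.
Semi-major axis a = (r_p + r_a)/2 = 3.8246×10⁵ km = 3.825×10⁸ m.
Vis-viva: v² = μ(2/r − 1/a) = 1.267×10¹⁷ × (3.066×10⁻⁹ − 2.615×10⁻⁹) = 5.712×10⁷ m²/s².
v = 7558 m/s.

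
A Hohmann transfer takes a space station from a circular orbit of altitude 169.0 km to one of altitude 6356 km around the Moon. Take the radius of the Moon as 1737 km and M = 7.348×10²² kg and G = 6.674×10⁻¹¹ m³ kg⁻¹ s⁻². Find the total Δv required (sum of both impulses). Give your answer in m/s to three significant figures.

Δv_total ≈ 735 m/s

μ = GM = 6.674×10⁻¹¹ × 7.348×10²² = 4.904×10¹² m³/s².
r₁ = 1737 + 169.0 = 1906.0 km = 1.9060×10⁶ m.
r₂ = 1737 + 6356 = 8093.0 km = 8.0930×10⁶ m.
Transfer ellipse a_t = (r₁ + r₂)/2 = 5.000×10⁶ m.
At r₁: circular v_c1 = √(μ/r₁) = 1604 m/s; transfer-perilune v_p = √[μ(2/r₁ − 1/a_t)] = 2041 m/s.
Δv₁ = v_p − v_c1 = 436.8 m/s.
At r₂: circular v_c2 = √(μ/r₂) = 778.4 m/s; transfer-apolune v_a = √[μ(2/r₂ − 1/a_t)] = 480.6 m/s.
Δv₂ = v_c2 − v_a = 297.8 m/s.
Total Δv = Δv₁ + Δv₂ = 734.6 m/s.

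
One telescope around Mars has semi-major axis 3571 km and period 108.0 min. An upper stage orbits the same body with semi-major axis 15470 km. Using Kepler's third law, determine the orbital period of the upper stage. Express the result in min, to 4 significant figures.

T₂ ≈ 973.8 min

Kepler's third law: T² ∝ a³, so T₂ = T₁ (a₂/a₁)^(3/2).
a₂/a₁ = 4.332, (a₂/a₁)^(3/2) = 9.017.
T₂ = 108.0 × 9.017 = 973.8 min.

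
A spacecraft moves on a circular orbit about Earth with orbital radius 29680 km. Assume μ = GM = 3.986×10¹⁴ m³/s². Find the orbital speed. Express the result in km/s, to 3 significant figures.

v ≈ 3.66 km/s

r = 29680 km = 2.968×10⁷ m.
For a circular orbit v = √(μ/r) = √(3.986×10¹⁴ / 2.968×10⁷) = √(1.343×10⁷) = 3665 m/s.
That is 3.665 km/s.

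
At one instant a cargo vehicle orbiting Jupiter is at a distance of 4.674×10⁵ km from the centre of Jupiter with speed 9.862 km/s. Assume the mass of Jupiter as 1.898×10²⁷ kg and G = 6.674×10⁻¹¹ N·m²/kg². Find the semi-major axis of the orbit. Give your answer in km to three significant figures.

a ≈ 2.85×10⁵ km

μ = GM = 6.674×10⁻¹¹ × 1.898×10²⁷ = 1.267×10¹⁷ m³/s².
r = 4.674×10⁸ m.
Vis-viva rearranged: 1/a = 2/r − v²/μ = 4.279×10⁻⁹ − 7.678×10⁻¹⁰ = 3.511×10⁻⁹ m⁻¹.
a = 2.848×10⁸ m = 2.8480×10⁵ km.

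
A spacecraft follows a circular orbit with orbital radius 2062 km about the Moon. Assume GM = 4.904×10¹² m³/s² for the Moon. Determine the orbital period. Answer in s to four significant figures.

r = 2062 km = 2.062×10⁶ m.
Kepler's third law: T = 2π√(r³/μ) = 2π√((2.062×10⁶)³ / 4.904×10¹²).
r³/μ = 1.788×10⁶ s², so T = 2π × 1.337×10³ = 8.401×10³ s.

T ≈ 8401 s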